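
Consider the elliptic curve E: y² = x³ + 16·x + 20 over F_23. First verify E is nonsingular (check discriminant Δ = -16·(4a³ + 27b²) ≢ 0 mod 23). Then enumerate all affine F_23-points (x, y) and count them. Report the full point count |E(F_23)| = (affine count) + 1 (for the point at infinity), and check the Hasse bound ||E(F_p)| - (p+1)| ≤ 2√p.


Affine points = {(3, 7), (3, 16), (5, 8), (5, 15), (8, 4), (8, 19), (11, 3), (11, 20), (12, 10), (12, 13), (15, 1), (15, 22), (16, 5), (16, 18), (21, 7), (21, 16), (22, 7), (22, 16)}; affine count = 18; |E(F_23)| = 19.

Discriminant check: Δ ∝ 4a³ + 27b² = 4·16³ + 27·20² = 4·4096 + 27·400 ≡ 21 (mod 23). Nonzero ⇒ E is nonsingular.
For each x ∈ F_23, compute rhs = x³ + 16·x + 20 mod 23, then count y ∈ F_23 with y² ≡ rhs.
  x = 0: rhs = 20, matching y values: none (0 points).
  x = 1: rhs = 14, matching y values: none (0 points).
  x = 2: rhs = 14, matching y values: none (0 points).
  x = 3: rhs = 3, matching y values: 7, 16 (2 points).
  x = 4: rhs = 10, matching y values: none (0 points).
  x = 5: rhs = 18, matching y values: 8, 15 (2 points).
  x = 6: rhs = 10, matching y values: none (0 points).
  x = 7: rhs = 15, matching y values: none (0 points).
  x = 8: rhs = 16, matching y values: 4, 19 (2 points).
  x = 9: rhs = 19, matching y values: none (0 points).
  x = 10: rhs = 7, matching y values: none (0 points).
  x = 11: rhs = 9, matching y values: 3, 20 (2 points).
  x = 12: rhs = 8, matching y values: 10, 13 (2 points).
  x = 13: rhs = 10, matching y values: none (0 points).
  x = 14: rhs = 21, matching y values: none (0 points).
  x = 15: rhs = 1, matching y values: 1, 22 (2 points).
  x = 16: rhs = 2, matching y values: 5, 18 (2 points).
  x = 17: rhs = 7, matching y values: none (0 points).
  x = 18: rhs = 22, matching y values: none (0 points).
  x = 19: rhs = 7, matching y values: none (0 points).
  x = 20: rhs = 14, matching y values: none (0 points).
  x = 21: rhs = 3, matching y values: 7, 16 (2 points).
  x = 22: rhs = 3, matching y values: 7, 16 (2 points).
Total affine count: 18.
Full point count |E(F_23)| = 18 + 1 = 19.
Hasse bound: |19 − (23+1)| = |-5| = 5 ≤ 2√23 ≈ 9.5917 ✓.


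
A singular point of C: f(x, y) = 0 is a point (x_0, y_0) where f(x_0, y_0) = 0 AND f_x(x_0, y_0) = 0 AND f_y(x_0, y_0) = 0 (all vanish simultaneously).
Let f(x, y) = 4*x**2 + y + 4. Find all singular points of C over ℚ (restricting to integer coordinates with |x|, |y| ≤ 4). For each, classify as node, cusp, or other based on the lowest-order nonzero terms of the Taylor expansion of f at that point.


No singular points in the scanned grid; C is smooth there.

Compute partial derivatives:
  f_x = 8*x.
  f_y = 1.
f_y = 1 is a nonzero constant, so f_y never vanishes: no point (x, y) can satisfy f = f_x = f_y = 0. In particular no (x, y) ∈ {−4, ..., 4}² is singular; the curve is smooth.


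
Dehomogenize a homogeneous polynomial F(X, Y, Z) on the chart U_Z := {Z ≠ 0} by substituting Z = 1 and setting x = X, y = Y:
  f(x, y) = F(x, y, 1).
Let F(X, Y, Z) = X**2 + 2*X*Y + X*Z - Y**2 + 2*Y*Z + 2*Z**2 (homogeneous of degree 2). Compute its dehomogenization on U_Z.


f(x, y) = x**2 + 2*x*y + x - y**2 + 2*y + 2

On U_Z we set Z = 1. Each monomial c·X^i·Y^j·Z^k in F becomes c·x^i·y^j·1^k = c·x^i·y^j.
Substituting Z = 1: F(X, Y, 1) = x**2 + 2*x*y + x - y**2 + 2*y + 2.
Note: deg(f) ≤ deg(F) = 2; strict inequality happens when F is divisible by Z (lost terms).


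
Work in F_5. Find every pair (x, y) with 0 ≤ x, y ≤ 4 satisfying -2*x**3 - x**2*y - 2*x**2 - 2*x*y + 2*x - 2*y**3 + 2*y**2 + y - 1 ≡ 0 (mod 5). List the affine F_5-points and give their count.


Affine F_5-points: {(0, 1), (1, 1), (1, 2), (1, 3), (2, 4), (3, 3)}; count = 6.

For each of the 25 pairs (x, y) ∈ F_5², evaluate f(x, y) mod 5. Record the zeros.
  x = 0: [0↦4, 1↦0, 2↦3, 3↦1, 4↦2]  zeros at y ∈ {1}
  x = 1: [0↦2, 1↦0, 2↦0, 3↦0, 4↦3]  zeros at y ∈ {1, 2, 3}
  x = 2: [0↦4, 1↦2, 2↦2, 3↦2, 4↦0]  zeros at y ∈ {4}
  x = 3: [0↦3, 1↦4, 2↦2, 3↦0, 4↦1]  zeros at y ∈ {3}
  x = 4: [0↦2, 1↦4, 2↦3, 3↦2, 4↦4]  zeros at y ∈ ∅
Collecting zeros: affine points = {(0, 1), (1, 1), (1, 2), (1, 3), (2, 4), (3, 3)}.
Total count |C(F_5)_aff| = 6.


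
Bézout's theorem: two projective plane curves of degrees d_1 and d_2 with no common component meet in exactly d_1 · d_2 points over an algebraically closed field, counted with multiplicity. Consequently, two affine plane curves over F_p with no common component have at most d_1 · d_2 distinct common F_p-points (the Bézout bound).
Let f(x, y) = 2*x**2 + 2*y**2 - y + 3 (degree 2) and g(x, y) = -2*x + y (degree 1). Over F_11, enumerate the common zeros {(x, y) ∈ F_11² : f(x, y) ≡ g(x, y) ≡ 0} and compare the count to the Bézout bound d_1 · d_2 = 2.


Common zeros: {(1, 2), (8, 5)}; count = 2; Bézout bound = 2.

deg(f) = 2, deg(g) = 1, so Bézout bound = 2.
Scan x ∈ F_11. For each x, list the y ∈ F_11 with f(x, y) ≡ 0 and those with g(x, y) ≡ 0 (mod 11); the common zeros in that column are the intersection.
  x = 0: f ≡ 0 at y ∈ ∅; g ≡ 0 at y ∈ {0}; common: ∅.
  x = 1: f ≡ 0 at y ∈ {2, 4}; g ≡ 0 at y ∈ {2}; common: {2}.
  x = 2: f ≡ 0 at y ∈ {0, 6}; g ≡ 0 at y ∈ {4}; common: ∅.
  x = 3: f ≡ 0 at y ∈ {1, 5}; g ≡ 0 at y ∈ {6}; common: ∅.
  x = 4: f ≡ 0 at y ∈ ∅; g ≡ 0 at y ∈ {8}; common: ∅.
  x = 5: f ≡ 0 at y ∈ ∅; g ≡ 0 at y ∈ {10}; common: ∅.
  x = 6: f ≡ 0 at y ∈ ∅; g ≡ 0 at y ∈ {1}; common: ∅.
  x = 7: f ≡ 0 at y ∈ ∅; g ≡ 0 at y ∈ {3}; common: ∅.
  x = 8: f ≡ 0 at y ∈ {1, 5}; g ≡ 0 at y ∈ {5}; common: {5}.
  x = 9: f ≡ 0 at y ∈ {0, 6}; g ≡ 0 at y ∈ {7}; common: ∅.
  x = 10: f ≡ 0 at y ∈ {2, 4}; g ≡ 0 at y ∈ {9}; common: ∅.
Collecting: common zeros = {(1, 2), (8, 5)}, so the count is 2.
Comparison with the Bézout bound: 2 ≤ 2 = deg(f)·deg(g), as expected for curves with no common component (the bound is attained).


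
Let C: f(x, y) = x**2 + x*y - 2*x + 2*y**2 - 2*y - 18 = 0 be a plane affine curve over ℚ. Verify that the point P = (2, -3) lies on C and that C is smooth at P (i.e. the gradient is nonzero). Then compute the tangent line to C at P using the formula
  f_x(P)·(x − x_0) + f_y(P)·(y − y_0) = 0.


Tangent line at P: -x - 12*y - 34 = 0.

Step 1: f(2, -3) = 0, so P lies on C.
Step 2: partial derivatives
  f_x(x, y) = 2*x + y - 2, f_y(x, y) = x + 4*y - 2.
  f_x(P) = -1, f_y(P) = -12 (gradient nonzero, so P is smooth).
Step 3: tangent line at P: -1·(x − 2) + -12·(y − -3) = 0.
Expanding: -x - 12*y - 34 = 0.


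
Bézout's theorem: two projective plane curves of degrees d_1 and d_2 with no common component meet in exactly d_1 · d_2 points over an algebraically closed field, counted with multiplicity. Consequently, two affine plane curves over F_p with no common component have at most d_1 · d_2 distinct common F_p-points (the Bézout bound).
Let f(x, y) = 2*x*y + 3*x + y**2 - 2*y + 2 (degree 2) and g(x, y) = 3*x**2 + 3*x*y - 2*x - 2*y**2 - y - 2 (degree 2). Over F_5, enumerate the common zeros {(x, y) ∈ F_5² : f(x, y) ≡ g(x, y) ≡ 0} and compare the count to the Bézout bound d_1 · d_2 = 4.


Common zeros: ∅; count = 0; Bézout bound = 4.

deg(f) = 2, deg(g) = 2, so Bézout bound = 4.
Scan x ∈ F_5. For each x, list the y ∈ F_5 with f(x, y) ≡ 0 and those with g(x, y) ≡ 0 (mod 5); the common zeros in that column are the intersection.
  x = 0: f ≡ 0 at y ∈ {3, 4}; g ≡ 0 at y ∈ {1}; common: ∅.
  x = 1: f ≡ 0 at y ∈ {0}; g ≡ 0 at y ∈ {2, 4}; common: ∅.
  x = 2: f ≡ 0 at y ∈ ∅; g ≡ 0 at y ∈ ∅; common: ∅.
  x = 3: f ≡ 0 at y ∈ ∅; g ≡ 0 at y ∈ {1, 3}; common: ∅.
  x = 4: f ≡ 0 at y ∈ {2}; g ≡ 0 at y ∈ {4}; common: ∅.
Collecting: common zeros = ∅, so the count is 0.
Comparison with the Bézout bound: 0 ≤ 4 = deg(f)·deg(g), as expected for curves with no common component (the affine F_5-count falls short of the bound because intersections may lie at infinity, over extension fields, or carry multiplicity).


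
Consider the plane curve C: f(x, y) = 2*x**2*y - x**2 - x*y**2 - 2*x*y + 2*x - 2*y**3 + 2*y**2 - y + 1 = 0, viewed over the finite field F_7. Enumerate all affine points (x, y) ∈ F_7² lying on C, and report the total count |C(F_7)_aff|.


Affine F_7-points: {(0, 1), (1, 1), (2, 6), (3, 2), (4, 0), (5, 0), (6, 2), (6, 4), (6, 6)}; count = 9.

For each of the 49 pairs (x, y) ∈ F_7², evaluate f(x, y) mod 7. Record the zeros.
  x = 0: [0↦1, 1↦0, 2↦5, 3↦4, 4↦6, 5↦6, 6↦6]  zeros at y ∈ {1}
  x = 1: [0↦2, 1↦0, 2↦2, 3↦3, 4↦5, 5↦3, 6↦6]  zeros at y ∈ {1}
  x = 2: [0↦1, 1↦2, 2↦5, 3↦5, 4↦4, 5↦4, 6↦0]  zeros at y ∈ {6}
  x = 3: [0↦5, 1↦6, 2↦0, 3↦3, 4↦3, 5↦2, 6↦2]  zeros at y ∈ {2}
  x = 4: [0↦0, 1↦5, 2↦1, 3↦4, 4↦2, 5↦4, 6↦5]  zeros at y ∈ {0}
  x = 5: [0↦0, 1↦6, 2↦1, 3↦1, 4↦1, 5↦3, 6↦2]  zeros at y ∈ {0}
  x = 6: [0↦5, 1↦2, 2↦0, 3↦1, 4↦0, 5↦6, 6↦0]  zeros at y ∈ {2, 4, 6}
Collecting zeros: affine points = {(0, 1), (1, 1), (2, 6), (3, 2), (4, 0), (5, 0), (6, 2), (6, 4), (6, 6)}.
Total count |C(F_7)_aff| = 9.


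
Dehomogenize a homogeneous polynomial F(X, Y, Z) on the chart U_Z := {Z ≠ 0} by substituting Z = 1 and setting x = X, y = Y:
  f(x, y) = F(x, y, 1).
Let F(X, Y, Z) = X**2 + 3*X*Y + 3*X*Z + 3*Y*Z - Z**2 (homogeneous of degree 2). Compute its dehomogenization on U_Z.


f(x, y) = x**2 + 3*x*y + 3*x + 3*y - 1

On U_Z we set Z = 1. Each monomial c·X^i·Y^j·Z^k in F becomes c·x^i·y^j·1^k = c·x^i·y^j.
Substituting Z = 1: F(X, Y, 1) = x**2 + 3*x*y + 3*x + 3*y - 1.
Note: deg(f) ≤ deg(F) = 2; strict inequality happens when F is divisible by Z (lost terms).


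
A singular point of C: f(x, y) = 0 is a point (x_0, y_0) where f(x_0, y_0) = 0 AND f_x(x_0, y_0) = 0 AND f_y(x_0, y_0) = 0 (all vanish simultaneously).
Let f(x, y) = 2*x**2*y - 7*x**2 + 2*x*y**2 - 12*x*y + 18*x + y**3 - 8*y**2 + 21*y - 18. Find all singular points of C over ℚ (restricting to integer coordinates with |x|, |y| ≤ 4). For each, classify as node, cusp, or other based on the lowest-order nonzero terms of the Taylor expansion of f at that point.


Singular points: {(0, 3)}; classification: node.

Compute partial derivatives:
  f_x = 4*x*y - 14*x + 2*y**2 - 12*y + 18.
  f_y = 2*x**2 + 4*x*y - 12*x + 3*y**2 - 16*y + 21.
Scan x_0 ∈ {−4, ..., 4}. For each x_0, f_y(x_0, y) is a polynomial in y; find its integer roots y ∈ {−4, ..., 4}, then test f_x and f at those candidates.
  x = -4: f_y(-4, y) = 3*y**2 - 32*y + 101; no integer root y with |y| ≤ 4.
  x = -3: f_y(-3, y) = 3*y**2 - 28*y + 75; no integer root y with |y| ≤ 4.
  x = -2: f_y(-2, y) = 3*y**2 - 24*y + 53; no integer root y with |y| ≤ 4.
  x = -1: f_y(-1, y) = 3*y**2 - 20*y + 35; no integer root y with |y| ≤ 4.
  x = 0: f_y(0, y) = 3*y**2 - 16*y + 21; vanishes at y ∈ {3}. (0, 3): f_x = 0, f = 0 — SINGULAR.
  x = 1: f_y(1, y) = 3*y**2 - 12*y + 11; no integer root y with |y| ≤ 4.
  x = 2: f_y(2, y) = 3*y**2 - 8*y + 5; vanishes at y ∈ {1}. (2, 1): f_x = -12 ≠ 0.
  x = 3: f_y(3, y) = 3*y**2 - 4*y + 3; no integer root y with |y| ≤ 4.
  x = 4: f_y(4, y) = 3*y**2 + 5; no integer root y with |y| ≤ 4.
Only singular point on the grid: (0, 3).
Classify: substitute x = 0 + u, y = 3 + v and expand: f = 2*u**2*v - u**2 + 2*u*v**2 + v**3 + v**2.
No constant or linear terms (consistent with a singular point). Quadratic part: -u**2 + v**2. Cubic part: 2*u**2*v + 2*u*v**2 + v**3.
The quadratic part v**2 - u**2 = (v − u)(v + u) splits into two distinct linear factors, so there are two distinct tangent lines y − 3 = ±(x − 0) — this is a node (ordinary double point).
Classification: node.


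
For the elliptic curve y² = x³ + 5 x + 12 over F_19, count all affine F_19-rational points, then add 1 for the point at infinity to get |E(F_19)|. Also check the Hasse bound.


Affine points = {(2, 7), (2, 12), (3, 4), (3, 15), (4, 1), (4, 18), (6, 7), (6, 12), (9, 8), (9, 11), (10, 6), (10, 13), (11, 7), (11, 12), (15, 2), (15, 17), (18, 5), (18, 14)}; affine count = 18; |E(F_19)| = 19.

Discriminant check: Δ ∝ 4a³ + 27b² = 4·5³ + 27·12² = 4·125 + 27·144 ≡ 18 (mod 19). Nonzero ⇒ E is nonsingular.
For each x ∈ F_19, compute rhs = x³ + 5·x + 12 mod 19, then count y ∈ F_19 with y² ≡ rhs.
  x = 0: rhs = 12, matching y values: none (0 points).
  x = 1: rhs = 18, matching y values: none (0 points).
  x = 2: rhs = 11, matching y values: 7, 12 (2 points).
  x = 3: rhs = 16, matching y values: 4, 15 (2 points).
  x = 4: rhs = 1, matching y values: 1, 18 (2 points).
  x = 5: rhs = 10, matching y values: none (0 points).
  x = 6: rhs = 11, matching y values: 7, 12 (2 points).
  x = 7: rhs = 10, matching y values: none (0 points).
  x = 8: rhs = 13, matching y values: none (0 points).
  x = 9: rhs = 7, matching y values: 8, 11 (2 points).
  x = 10: rhs = 17, matching y values: 6, 13 (2 points).
  x = 11: rhs = 11, matching y values: 7, 12 (2 points).
  x = 12: rhs = 14, matching y values: none (0 points).
  x = 13: rhs = 13, matching y values: none (0 points).
  x = 14: rhs = 14, matching y values: none (0 points).
  x = 15: rhs = 4, matching y values: 2, 17 (2 points).
  x = 16: rhs = 8, matching y values: none (0 points).
  x = 17: rhs = 13, matching y values: none (0 points).
  x = 18: rhs = 6, matching y values: 5, 14 (2 points).
Total affine count: 18.
Full point count |E(F_19)| = 18 + 1 = 19.
Hasse bound: |19 − (19+1)| = |-1| = 1 ≤ 2√19 ≈ 8.7178 ✓.


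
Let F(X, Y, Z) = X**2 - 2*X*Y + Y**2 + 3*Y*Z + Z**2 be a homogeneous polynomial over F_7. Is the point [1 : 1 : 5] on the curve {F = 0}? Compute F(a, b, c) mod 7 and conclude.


F(1,1,5) ≡ 5 (mod 7); P is NOT on the curve.

Evaluate F(1, 1, 5) term-by-term (mod 7).
  X**2 ↦ 1·1·1·1 = 1
  -2*X*Y ↦ -2·1·1·1 = -2
  Y**2 ↦ 1·1·1·1 = 1
  3*Y*Z ↦ 3·1·1·5 = 15
  Z**2 ↦ 1·1·1·25 = 25
Sum: F(1, 1, 5) = (1) + (-2) + (1) + (15) + (25) = 40.
Reducing mod 7: 40 ≡ 5 (mod 7).
Since F(a, b, c) ≡ 5 ≠ 0 (mod 7), P does NOT lie on the curve.


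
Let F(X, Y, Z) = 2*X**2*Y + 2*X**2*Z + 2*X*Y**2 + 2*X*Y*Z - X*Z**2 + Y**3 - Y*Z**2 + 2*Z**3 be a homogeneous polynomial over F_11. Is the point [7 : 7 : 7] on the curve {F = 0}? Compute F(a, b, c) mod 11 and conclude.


F(7,7,7) ≡ 7 (mod 11); P is NOT on the curve.

Evaluate F(7, 7, 7) term-by-term (mod 11).
  2*X**2*Y ↦ 2·49·7·1 = 686
  2*X**2*Z ↦ 2·49·1·7 = 686
  2*X*Y**2 ↦ 2·7·49·1 = 686
  2*X*Y*Z ↦ 2·7·7·7 = 686
  -X*Z**2 ↦ -1·7·1·49 = -343
  Y**3 ↦ 1·1·343·1 = 343
  -Y*Z**2 ↦ -1·1·7·49 = -343
  2*Z**3 ↦ 2·1·1·343 = 686
Sum: F(7, 7, 7) = (686) + (686) + (686) + (686) + (-343) + (343) + (-343) + (686) = 3087.
Reducing mod 11: 3087 ≡ 7 (mod 11).
Since F(a, b, c) ≡ 7 ≠ 0 (mod 11), P does NOT lie on the curve.


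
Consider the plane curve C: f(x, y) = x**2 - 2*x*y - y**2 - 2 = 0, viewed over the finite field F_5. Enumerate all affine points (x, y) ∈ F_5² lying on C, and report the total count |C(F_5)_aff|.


Affine F_5-points: {(1, 4), (2, 2), (2, 4), (3, 1), (3, 3), (4, 1)}; count = 6.

For each of the 25 pairs (x, y) ∈ F_5², evaluate f(x, y) mod 5. Record the zeros.
  x = 0: [0↦3, 1↦2, 2↦4, 3↦4, 4↦2]  zeros at y ∈ ∅
  x = 1: [0↦4, 1↦1, 2↦1, 3↦4, 4↦0]  zeros at y ∈ {4}
  x = 2: [0↦2, 1↦2, 2↦0, 3↦1, 4↦0]  zeros at y ∈ {2, 4}
  x = 3: [0↦2, 1↦0, 2↦1, 3↦0, 4↦2]  zeros at y ∈ {1, 3}
  x = 4: [0↦4, 1↦0, 2↦4, 3↦1, 4↦1]  zeros at y ∈ {1}
Collecting zeros: affine points = {(1, 4), (2, 2), (2, 4), (3, 1), (3, 3), (4, 1)}.
Total count |C(F_5)_aff| = 6.


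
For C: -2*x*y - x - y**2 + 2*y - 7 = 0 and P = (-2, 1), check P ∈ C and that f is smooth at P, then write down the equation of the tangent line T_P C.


Tangent line at P: -3*x + 4*y - 10 = 0.

Step 1: f(-2, 1) = 0, so P lies on C.
Step 2: partial derivatives
  f_x(x, y) = -2*y - 1, f_y(x, y) = -2*x - 2*y + 2.
  f_x(P) = -3, f_y(P) = 4 (gradient nonzero, so P is smooth).
Step 3: tangent line at P: -3·(x − -2) + 4·(y − 1) = 0.
Expanding: -3*x + 4*y - 10 = 0.


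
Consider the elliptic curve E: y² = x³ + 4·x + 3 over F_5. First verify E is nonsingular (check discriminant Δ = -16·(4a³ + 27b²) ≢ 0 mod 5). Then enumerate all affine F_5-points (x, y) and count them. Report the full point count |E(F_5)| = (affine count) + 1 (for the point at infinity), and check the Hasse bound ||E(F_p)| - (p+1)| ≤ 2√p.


Affine points = {(2, 2), (2, 3)}; affine count = 2; |E(F_5)| = 3.

Discriminant check: Δ ∝ 4a³ + 27b² = 4·4³ + 27·3² = 4·64 + 27·9 ≡ 4 (mod 5). Nonzero ⇒ E is nonsingular.
For each x ∈ F_5, compute rhs = x³ + 4·x + 3 mod 5, then count y ∈ F_5 with y² ≡ rhs.
  x = 0: rhs = 3, matching y values: none (0 points).
  x = 1: rhs = 3, matching y values: none (0 points).
  x = 2: rhs = 4, matching y values: 2, 3 (2 points).
  x = 3: rhs = 2, matching y values: none (0 points).
  x = 4: rhs = 3, matching y values: none (0 points).
Total affine count: 2.
Full point count |E(F_5)| = 2 + 1 = 3.
Hasse bound: |3 − (5+1)| = |-3| = 3 ≤ 2√5 ≈ 4.4721 ✓.


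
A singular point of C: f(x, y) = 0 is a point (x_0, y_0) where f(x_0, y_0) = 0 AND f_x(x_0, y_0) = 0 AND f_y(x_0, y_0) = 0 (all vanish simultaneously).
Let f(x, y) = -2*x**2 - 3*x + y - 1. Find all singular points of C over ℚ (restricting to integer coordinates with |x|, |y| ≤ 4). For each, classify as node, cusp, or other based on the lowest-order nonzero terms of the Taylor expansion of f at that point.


No singular points in the scanned grid; C is smooth there.

Compute partial derivatives:
  f_x = -4*x - 3.
  f_y = 1.
f_y = 1 is a nonzero constant, so f_y never vanishes: no point (x, y) can satisfy f = f_x = f_y = 0. In particular no (x, y) ∈ {−4, ..., 4}² is singular; the curve is smooth.


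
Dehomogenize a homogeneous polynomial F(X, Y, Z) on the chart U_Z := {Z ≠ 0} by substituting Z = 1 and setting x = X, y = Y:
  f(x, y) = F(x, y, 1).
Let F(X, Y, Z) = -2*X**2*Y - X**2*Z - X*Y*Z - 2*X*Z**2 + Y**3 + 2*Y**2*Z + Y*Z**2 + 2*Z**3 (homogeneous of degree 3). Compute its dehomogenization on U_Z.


f(x, y) = -2*x**2*y - x**2 - x*y - 2*x + y**3 + 2*y**2 + y + 2

On U_Z we set Z = 1. Each monomial c·X^i·Y^j·Z^k in F becomes c·x^i·y^j·1^k = c·x^i·y^j.
Substituting Z = 1: F(X, Y, 1) = -2*x**2*y - x**2 - x*y - 2*x + y**3 + 2*y**2 + y + 2.
Note: deg(f) ≤ deg(F) = 3; strict inequality happens when F is divisible by Z (lost terms).


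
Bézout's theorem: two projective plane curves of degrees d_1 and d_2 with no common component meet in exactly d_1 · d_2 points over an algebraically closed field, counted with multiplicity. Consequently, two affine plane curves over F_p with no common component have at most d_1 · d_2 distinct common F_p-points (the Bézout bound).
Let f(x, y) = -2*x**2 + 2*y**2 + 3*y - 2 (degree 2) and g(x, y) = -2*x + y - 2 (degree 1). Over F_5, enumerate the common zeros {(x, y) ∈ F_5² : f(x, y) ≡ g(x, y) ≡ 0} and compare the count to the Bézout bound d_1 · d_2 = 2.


Common zeros: {(1, 4), (2, 1)}; count = 2; Bézout bound = 2.

deg(f) = 2, deg(g) = 1, so Bézout bound = 2.
Scan x ∈ F_5. For each x, list the y ∈ F_5 with f(x, y) ≡ 0 and those with g(x, y) ≡ 0 (mod 5); the common zeros in that column are the intersection.
  x = 0: f ≡ 0 at y ∈ {3}; g ≡ 0 at y ∈ {2}; common: ∅.
  x = 1: f ≡ 0 at y ∈ {2, 4}; g ≡ 0 at y ∈ {4}; common: {4}.
  x = 2: f ≡ 0 at y ∈ {0, 1}; g ≡ 0 at y ∈ {1}; common: {1}.
  x = 3: f ≡ 0 at y ∈ {0, 1}; g ≡ 0 at y ∈ {3}; common: ∅.
  x = 4: f ≡ 0 at y ∈ {2, 4}; g ≡ 0 at y ∈ {0}; common: ∅.
Collecting: common zeros = {(1, 4), (2, 1)}, so the count is 2.
Comparison with the Bézout bound: 2 ≤ 2 = deg(f)·deg(g), as expected for curves with no common component (the bound is attained).


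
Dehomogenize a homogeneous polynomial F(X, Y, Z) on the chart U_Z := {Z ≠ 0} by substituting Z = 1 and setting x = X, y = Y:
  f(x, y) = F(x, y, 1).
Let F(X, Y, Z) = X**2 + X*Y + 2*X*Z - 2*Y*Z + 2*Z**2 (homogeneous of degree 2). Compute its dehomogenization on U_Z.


f(x, y) = x**2 + x*y + 2*x - 2*y + 2

On U_Z we set Z = 1. Each monomial c·X^i·Y^j·Z^k in F becomes c·x^i·y^j·1^k = c·x^i·y^j.
Substituting Z = 1: F(X, Y, 1) = x**2 + x*y + 2*x - 2*y + 2.
Note: deg(f) ≤ deg(F) = 2; strict inequality happens when F is divisible by Z (lost terms).


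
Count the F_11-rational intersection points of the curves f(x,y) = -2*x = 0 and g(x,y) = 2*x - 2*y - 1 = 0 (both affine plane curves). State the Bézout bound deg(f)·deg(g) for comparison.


Common zeros: {(0, 5)}; count = 1; Bézout bound = 1.

deg(f) = 1, deg(g) = 1, so Bézout bound = 1.
Scan x ∈ F_11. For each x, list the y ∈ F_11 with f(x, y) ≡ 0 and those with g(x, y) ≡ 0 (mod 11); the common zeros in that column are the intersection.
  x = 0: f ≡ 0 at y ∈ {0, 1, 2, 3, 4, 5, 6, 7, 8, 9, 10}; g ≡ 0 at y ∈ {5}; common: {5}.
  x = 1: f ≡ 0 at y ∈ ∅; g ≡ 0 at y ∈ {6}; common: ∅.
  x = 2: f ≡ 0 at y ∈ ∅; g ≡ 0 at y ∈ {7}; common: ∅.
  x = 3: f ≡ 0 at y ∈ ∅; g ≡ 0 at y ∈ {8}; common: ∅.
  x = 4: f ≡ 0 at y ∈ ∅; g ≡ 0 at y ∈ {9}; common: ∅.
  x = 5: f ≡ 0 at y ∈ ∅; g ≡ 0 at y ∈ {10}; common: ∅.
  x = 6: f ≡ 0 at y ∈ ∅; g ≡ 0 at y ∈ {0}; common: ∅.
  x = 7: f ≡ 0 at y ∈ ∅; g ≡ 0 at y ∈ {1}; common: ∅.
  x = 8: f ≡ 0 at y ∈ ∅; g ≡ 0 at y ∈ {2}; common: ∅.
  x = 9: f ≡ 0 at y ∈ ∅; g ≡ 0 at y ∈ {3}; common: ∅.
  x = 10: f ≡ 0 at y ∈ ∅; g ≡ 0 at y ∈ {4}; common: ∅.
Collecting: common zeros = {(0, 5)}, so the count is 1.
Comparison with the Bézout bound: 1 ≤ 1 = deg(f)·deg(g), as expected for curves with no common component (the bound is attained).


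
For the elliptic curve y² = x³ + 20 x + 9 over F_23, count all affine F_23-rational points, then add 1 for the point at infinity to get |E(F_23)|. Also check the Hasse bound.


Affine points = {(0, 3), (0, 20), (3, 2), (3, 21), (5, 2), (5, 21), (6, 0), (7, 3), (7, 20), (10, 6), (10, 17), (15, 2), (15, 21), (16, 3), (16, 20), (17, 8), (17, 15), (19, 7), (19, 16)}; affine count = 19; |E(F_23)| = 20.

Discriminant check: Δ ∝ 4a³ + 27b² = 4·20³ + 27·9² = 4·8000 + 27·81 ≡ 9 (mod 23). Nonzero ⇒ E is nonsingular.
For each x ∈ F_23, compute rhs = x³ + 20·x + 9 mod 23, then count y ∈ F_23 with y² ≡ rhs.
  x = 0: rhs = 9, matching y values: 3, 20 (2 points).
  x = 1: rhs = 7, matching y values: none (0 points).
  x = 2: rhs = 11, matching y values: none (0 points).
  x = 3: rhs = 4, matching y values: 2, 21 (2 points).
  x = 4: rhs = 15, matching y values: none (0 points).
  x = 5: rhs = 4, matching y values: 2, 21 (2 points).
  x = 6: rhs = 0, matching y values: 0 (1 points).
  x = 7: rhs = 9, matching y values: 3, 20 (2 points).
  x = 8: rhs = 14, matching y values: none (0 points).
  x = 9: rhs = 21, matching y values: none (0 points).
  x = 10: rhs = 13, matching y values: 6, 17 (2 points).
  x = 11: rhs = 19, matching y values: none (0 points).
  x = 12: rhs = 22, matching y values: none (0 points).
  x = 13: rhs = 5, matching y values: none (0 points).
  x = 14: rhs = 20, matching y values: none (0 points).
  x = 15: rhs = 4, matching y values: 2, 21 (2 points).
  x = 16: rhs = 9, matching y values: 3, 20 (2 points).
  x = 17: rhs = 18, matching y values: 8, 15 (2 points).
  x = 18: rhs = 14, matching y values: none (0 points).
  x = 19: rhs = 3, matching y values: 7, 16 (2 points).
  x = 20: rhs = 14, matching y values: none (0 points).
  x = 21: rhs = 7, matching y values: none (0 points).
  x = 22: rhs = 11, matching y values: none (0 points).
Total affine count: 19.
Full point count |E(F_23)| = 19 + 1 = 20.
Hasse bound: |20 − (23+1)| = |-4| = 4 ≤ 2√23 ≈ 9.5917 ✓.


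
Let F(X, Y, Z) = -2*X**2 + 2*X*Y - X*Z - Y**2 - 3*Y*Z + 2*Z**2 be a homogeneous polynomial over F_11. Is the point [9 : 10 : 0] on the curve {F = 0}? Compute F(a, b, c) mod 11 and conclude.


F(9,10,0) ≡ 6 (mod 11); P is NOT on the curve.

Evaluate F(9, 10, 0) term-by-term (mod 11).
  -2*X**2 ↦ -2·81·1·1 = -162
  2*X*Y ↦ 2·9·10·1 = 180
  -X*Z ↦ -1·9·1·0 = 0
  -Y**2 ↦ -1·1·100·1 = -100
  -3*Y*Z ↦ -3·1·10·0 = 0
  2*Z**2 ↦ 2·1·1·0 = 0
Sum: F(9, 10, 0) = (-162) + (180) + (0) + (-100) + (0) + (0) = -82.
Reducing mod 11: -82 ≡ 6 (mod 11).
Since F(a, b, c) ≡ 6 ≠ 0 (mod 11), P does NOT lie on the curve.


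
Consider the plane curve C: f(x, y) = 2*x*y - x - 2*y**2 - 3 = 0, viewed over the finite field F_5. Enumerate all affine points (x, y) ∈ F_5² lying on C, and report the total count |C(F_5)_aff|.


Affine F_5-points: {(0, 1), (0, 4), (2, 0), (2, 2)}; count = 4.

For each of the 25 pairs (x, y) ∈ F_5², evaluate f(x, y) mod 5. Record the zeros.
  x = 0: [0↦2, 1↦0, 2↦4, 3↦4, 4↦0]  zeros at y ∈ {1, 4}
  x = 1: [0↦1, 1↦1, 2↦2, 3↦4, 4↦2]  zeros at y ∈ ∅
  x = 2: [0↦0, 1↦2, 2↦0, 3↦4, 4↦4]  zeros at y ∈ {0, 2}
  x = 3: [0↦4, 1↦3, 2↦3, 3↦4, 4↦1]  zeros at y ∈ ∅
  x = 4: [0↦3, 1↦4, 2↦1, 3↦4, 4↦3]  zeros at y ∈ ∅
Collecting zeros: affine points = {(0, 1), (0, 4), (2, 0), (2, 2)}.
Total count |C(F_5)_aff| = 4.


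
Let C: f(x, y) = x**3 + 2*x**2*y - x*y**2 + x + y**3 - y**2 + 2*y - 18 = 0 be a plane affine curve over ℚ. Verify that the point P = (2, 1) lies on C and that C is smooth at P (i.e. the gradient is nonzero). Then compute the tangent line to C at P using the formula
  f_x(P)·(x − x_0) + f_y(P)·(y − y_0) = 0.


Tangent line at P: 20*x + 7*y - 47 = 0.

Step 1: f(2, 1) = 0, so P lies on C.
Step 2: partial derivatives
  f_x(x, y) = 3*x**2 + 4*x*y - y**2 + 1, f_y(x, y) = 2*x**2 - 2*x*y + 3*y**2 - 2*y + 2.
  f_x(P) = 20, f_y(P) = 7 (gradient nonzero, so P is smooth).
Step 3: tangent line at P: 20·(x − 2) + 7·(y − 1) = 0.
Expanding: 20*x + 7*y - 47 = 0.


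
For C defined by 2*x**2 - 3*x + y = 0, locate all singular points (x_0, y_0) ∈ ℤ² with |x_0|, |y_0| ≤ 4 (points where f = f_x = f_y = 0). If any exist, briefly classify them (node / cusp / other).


No singular points in the scanned grid; C is smooth there.

Compute partial derivatives:
  f_x = 4*x - 3.
  f_y = 1.
f_y = 1 is a nonzero constant, so f_y never vanishes: no point (x, y) can satisfy f = f_x = f_y = 0. In particular no (x, y) ∈ {−4, ..., 4}² is singular; the curve is smooth.


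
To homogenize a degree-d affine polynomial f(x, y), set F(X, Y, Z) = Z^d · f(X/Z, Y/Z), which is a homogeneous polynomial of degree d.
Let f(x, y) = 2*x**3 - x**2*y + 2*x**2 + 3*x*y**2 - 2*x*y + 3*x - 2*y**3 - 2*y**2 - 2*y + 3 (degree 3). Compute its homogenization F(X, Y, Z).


F(X, Y, Z) = 2*X**3 - X**2*Y + 2*X**2*Z + 3*X*Y**2 - 2*X*Y*Z + 3*X*Z**2 - 2*Y**3 - 2*Y**2*Z - 2*Y*Z**2 + 3*Z**3

deg(f) = 3.
Substitute x = X/Z, y = Y/Z into f, then multiply by Z^3.
  monomial 2·x^3·y^0 ↦ 2·X^3·Y^0·Z^0.
  monomial -1·x^2·y^1 ↦ -1·X^2·Y^1·Z^0.
  monomial 2·x^2·y^0 ↦ 2·X^2·Y^0·Z^1.
  monomial 3·x^1·y^2 ↦ 3·X^1·Y^2·Z^0.
  monomial -2·x^1·y^1 ↦ -2·X^1·Y^1·Z^1.
  monomial 3·x^1·y^0 ↦ 3·X^1·Y^0·Z^2.
  monomial -2·x^0·y^3 ↦ -2·X^0·Y^3·Z^0.
  monomial -2·x^0·y^2 ↦ -2·X^0·Y^2·Z^1.
  monomial -2·x^0·y^1 ↦ -2·X^0·Y^1·Z^2.
  monomial 3·x^0·y^0 ↦ 3·X^0·Y^0·Z^3.
Collecting: F(X, Y, Z) = 2*X**3 - X**2*Y + 2*X**2*Z + 3*X*Y**2 - 2*X*Y*Z + 3*X*Z**2 - 2*Y**3 - 2*Y**2*Z - 2*Y*Z**2 + 3*Z**3.


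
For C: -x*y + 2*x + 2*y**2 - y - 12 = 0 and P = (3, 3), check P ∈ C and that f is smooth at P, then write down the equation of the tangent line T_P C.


Tangent line at P: -x + 8*y - 21 = 0.

Step 1: f(3, 3) = 0, so P lies on C.
Step 2: partial derivatives
  f_x(x, y) = 2 - y, f_y(x, y) = -x + 4*y - 1.
  f_x(P) = -1, f_y(P) = 8 (gradient nonzero, so P is smooth).
Step 3: tangent line at P: -1·(x − 3) + 8·(y − 3) = 0.
Expanding: -x + 8*y - 21 = 0.


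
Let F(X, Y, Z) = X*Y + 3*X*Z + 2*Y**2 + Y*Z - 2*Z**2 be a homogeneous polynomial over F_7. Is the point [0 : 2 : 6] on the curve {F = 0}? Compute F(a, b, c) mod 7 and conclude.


F(0,2,6) ≡ 4 (mod 7); P is NOT on the curve.

Evaluate F(0, 2, 6) term-by-term (mod 7).
  X*Y ↦ 1·0·2·1 = 0
  3*X*Z ↦ 3·0·1·6 = 0
  2*Y**2 ↦ 2·1·4·1 = 8
  Y*Z ↦ 1·1·2·6 = 12
  -2*Z**2 ↦ -2·1·1·36 = -72
Sum: F(0, 2, 6) = (0) + (0) + (8) + (12) + (-72) = -52.
Reducing mod 7: -52 ≡ 4 (mod 7).
Since F(a, b, c) ≡ 4 ≠ 0 (mod 7), P does NOT lie on the curve.


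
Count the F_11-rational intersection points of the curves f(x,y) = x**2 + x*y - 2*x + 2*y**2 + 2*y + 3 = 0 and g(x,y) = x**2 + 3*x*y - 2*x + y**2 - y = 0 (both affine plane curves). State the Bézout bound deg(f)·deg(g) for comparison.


Common zeros: {(2, 6)}; count = 1; Bézout bound = 4.

deg(f) = 2, deg(g) = 2, so Bézout bound = 4.
Scan x ∈ F_11. For each x, list the y ∈ F_11 with f(x, y) ≡ 0 and those with g(x, y) ≡ 0 (mod 11); the common zeros in that column are the intersection.
  x = 0: f ≡ 0 at y ∈ ∅; g ≡ 0 at y ∈ {0, 1}; common: ∅.
  x = 1: f ≡ 0 at y ∈ {7, 8}; g ≡ 0 at y ∈ ∅; common: ∅.
  x = 2: f ≡ 0 at y ∈ {3, 6}; g ≡ 0 at y ∈ {0, 6}; common: {6}.
  x = 3: f ≡ 0 at y ∈ ∅; g ≡ 0 at y ∈ ∅; common: ∅.
  x = 4: f ≡ 0 at y ∈ {0, 8}; g ≡ 0 at y ∈ {5, 6}; common: ∅.
  x = 5: f ≡ 0 at y ∈ {6, 7}; g ≡ 0 at y ∈ {3, 5}; common: ∅.
  x = 6: f ≡ 0 at y ∈ ∅; g ≡ 0 at y ∈ ∅; common: ∅.
  x = 7: f ≡ 0 at y ∈ ∅; g ≡ 0 at y ∈ ∅; common: ∅.
  x = 8: f ≡ 0 at y ∈ {3}; g ≡ 0 at y ∈ ∅; common: ∅.
  x = 9: f ≡ 0 at y ∈ {0}; g ≡ 0 at y ∈ ∅; common: ∅.
  x = 10: f ≡ 0 at y ∈ ∅; g ≡ 0 at y ∈ {1, 3}; common: ∅.
Collecting: common zeros = {(2, 6)}, so the count is 1.
Comparison with the Bézout bound: 1 ≤ 4 = deg(f)·deg(g), as expected for curves with no common component (the affine F_11-count falls short of the bound because intersections may lie at infinity, over extension fields, or carry multiplicity).


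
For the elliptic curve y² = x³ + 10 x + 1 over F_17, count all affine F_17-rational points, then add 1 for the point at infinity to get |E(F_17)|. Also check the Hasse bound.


Affine points = {(0, 1), (0, 16), (8, 7), (8, 10), (9, 2), (9, 15), (10, 8), (10, 9), (12, 8), (12, 9), (13, 4), (13, 13)}; affine count = 12; |E(F_17)| = 13.

Discriminant check: Δ ∝ 4a³ + 27b² = 4·10³ + 27·1² = 4·1000 + 27·1 ≡ 15 (mod 17). Nonzero ⇒ E is nonsingular.
For each x ∈ F_17, compute rhs = x³ + 10·x + 1 mod 17, then count y ∈ F_17 with y² ≡ rhs.
  x = 0: rhs = 1, matching y values: 1, 16 (2 points).
  x = 1: rhs = 12, matching y values: none (0 points).
  x = 2: rhs = 12, matching y values: none (0 points).
  x = 3: rhs = 7, matching y values: none (0 points).
  x = 4: rhs = 3, matching y values: none (0 points).
  x = 5: rhs = 6, matching y values: none (0 points).
  x = 6: rhs = 5, matching y values: none (0 points).
  x = 7: rhs = 6, matching y values: none (0 points).
  x = 8: rhs = 15, matching y values: 7, 10 (2 points).
  x = 9: rhs = 4, matching y values: 2, 15 (2 points).
  x = 10: rhs = 13, matching y values: 8, 9 (2 points).
  x = 11: rhs = 14, matching y values: none (0 points).
  x = 12: rhs = 13, matching y values: 8, 9 (2 points).
  x = 13: rhs = 16, matching y values: 4, 13 (2 points).
  x = 14: rhs = 12, matching y values: none (0 points).
  x = 15: rhs = 7, matching y values: none (0 points).
  x = 16: rhs = 7, matching y values: none (0 points).
Total affine count: 12.
Full point count |E(F_17)| = 12 + 1 = 13.
Hasse bound: |13 − (17+1)| = |-5| = 5 ≤ 2√17 ≈ 8.2462 ✓.


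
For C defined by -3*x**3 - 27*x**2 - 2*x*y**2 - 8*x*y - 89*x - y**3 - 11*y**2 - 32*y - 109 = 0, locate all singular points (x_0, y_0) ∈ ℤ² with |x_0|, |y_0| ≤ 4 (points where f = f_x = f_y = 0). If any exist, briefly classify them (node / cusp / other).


Singular points: {(-3, -2)}; classification: cusp.

Compute partial derivatives:
  f_x = -9*x**2 - 54*x - 2*y**2 - 8*y - 89.
  f_y = -4*x*y - 8*x - 3*y**2 - 22*y - 32.
Scan x_0 ∈ {−4, ..., 4}. For each x_0, f_y(x_0, y) is a polynomial in y; find its integer roots y ∈ {−4, ..., 4}, then test f_x and f at those candidates.
  x = -4: f_y(-4, y) = -3*y**2 - 6*y; vanishes at y ∈ {-2, 0}. (-4, -2): f_x = -9 ≠ 0; (-4, 0): f_x = -17 ≠ 0.
  x = -3: f_y(-3, y) = -3*y**2 - 10*y - 8; vanishes at y ∈ {-2}. (-3, -2): f_x = 0, f = 0 — SINGULAR.
  x = -2: f_y(-2, y) = -3*y**2 - 14*y - 16; vanishes at y ∈ {-2}. (-2, -2): f_x = -9 ≠ 0.
  x = -1: f_y(-1, y) = -3*y**2 - 18*y - 24; vanishes at y ∈ {-4, -2}. (-1, -4): f_x = -44 ≠ 0; (-1, -2): f_x = -36 ≠ 0.
  x = 0: f_y(0, y) = -3*y**2 - 22*y - 32; vanishes at y ∈ {-2}. (0, -2): f_x = -81 ≠ 0.
  x = 1: f_y(1, y) = -3*y**2 - 26*y - 40; vanishes at y ∈ {-2}. (1, -2): f_x = -144 ≠ 0.
  x = 2: f_y(2, y) = -3*y**2 - 30*y - 48; vanishes at y ∈ {-2}. (2, -2): f_x = -225 ≠ 0.
  x = 3: f_y(3, y) = -3*y**2 - 34*y - 56; vanishes at y ∈ {-2}. (3, -2): f_x = -324 ≠ 0.
  x = 4: f_y(4, y) = -3*y**2 - 38*y - 64; vanishes at y ∈ {-2}. (4, -2): f_x = -441 ≠ 0.
Only singular point on the grid: (-3, -2).
Classify: substitute x = -3 + u, y = -2 + v and expand: f = -3*u**3 - 2*u*v**2 - v**3 + v**2.
No constant or linear terms (consistent with a singular point). Quadratic part: v**2. Cubic part: -3*u**3 - 2*u*v**2 - v**3.
The quadratic part v**2 is a perfect square, so there is a single (double) tangent line v = 0, i.e. y = -2. Restricting the cubic part to that line (v = 0) leaves -3*u**3 ≠ 0, so f is not divisible by v and the branch is v² ≈ 3*u**3 to lowest order — this is a cusp.
Classification: cusp.


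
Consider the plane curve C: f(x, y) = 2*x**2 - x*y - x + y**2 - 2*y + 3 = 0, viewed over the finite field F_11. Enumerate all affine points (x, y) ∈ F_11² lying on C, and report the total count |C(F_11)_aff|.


Affine F_11-points: {(0, 4), (0, 9), (1, 6), (1, 8), (4, 3), (5, 9), (8, 4), (8, 6), (9, 3), (9, 8)}; count = 10.

For each of the 121 pairs (x, y) ∈ F_11², evaluate f(x, y) mod 11. Record the zeros.
  x = 0: [0↦3, 1↦2, 2↦3, 3↦6, 4↦0, 5↦7, 6↦5, 7↦5, 8↦7, 9↦0, 10↦6]  zeros at y ∈ {4, 9}
  x = 1: [0↦4, 1↦2, 2↦2, 3↦4, 4↦8, 5↦3, 6↦0, 7↦10, 8↦0, 9↦3, 10↦8]  zeros at y ∈ {6, 8}
  x = 2: [0↦9, 1↦6, 2↦5, 3↦6, 4↦9, 5↦3, 6↦10, 7↦8, 8↦8, 9↦10, 10↦3]  zeros at y ∈ ∅
  x = 3: [0↦7, 1↦3, 2↦1, 3↦1, 4↦3, 5↦7, 6↦2, 7↦10, 8↦9, 9↦10, 10↦2]  zeros at y ∈ ∅
  x = 4: [0↦9, 1↦4, 2↦1, 3↦0, 4↦1, 5↦4, 6↦9, 7↦5, 8↦3, 9↦3, 10↦5]  zeros at y ∈ {3}
  x = 5: [0↦4, 1↦9, 2↦5, 3↦3, 4↦3, 5↦5, 6↦9, 7↦4, 8↦1, 9↦0, 10↦1]  zeros at y ∈ {9}
  x = 6: [0↦3, 1↦7, 2↦2, 3↦10, 4↦9, 5↦10, 6↦2, 7↦7, 8↦3, 9↦1, 10↦1]  zeros at y ∈ ∅
  x = 7: [0↦6, 1↦9, 2↦3, 3↦10, 4↦8, 5↦8, 6↦10, 7↦3, 8↦9, 9↦6, 10↦5]  zeros at y ∈ ∅
  x = 8: [0↦2, 1↦4, 2↦8, 3↦3, 4↦0, 5↦10, 6↦0, 7↦3, 8↦8, 9↦4, 10↦2]  zeros at y ∈ {4, 6}
  x = 9: [0↦2, 1↦3, 2↦6, 3↦0, 4↦7, 5↦5, 6↦5, 7↦7, 8↦0, 9↦6, 10↦3]  zeros at y ∈ {3, 8}
  x = 10: [0↦6, 1↦6, 2↦8, 3↦1, 4↦7, 5↦4, 6↦3, 7↦4, 8↦7, 9↦1, 10↦8]  zeros at y ∈ ∅
Collecting zeros: affine points = {(0, 4), (0, 9), (1, 6), (1, 8), (4, 3), (5, 9), (8, 4), (8, 6), (9, 3), (9, 8)}.
Total count |C(F_11)_aff| = 10.


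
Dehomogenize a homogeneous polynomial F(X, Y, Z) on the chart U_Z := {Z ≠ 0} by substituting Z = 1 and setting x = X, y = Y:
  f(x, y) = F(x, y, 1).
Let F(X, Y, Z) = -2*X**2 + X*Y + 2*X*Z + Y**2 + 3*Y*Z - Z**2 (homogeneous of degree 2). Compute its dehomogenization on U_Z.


f(x, y) = -2*x**2 + x*y + 2*x + y**2 + 3*y - 1

On U_Z we set Z = 1. Each monomial c·X^i·Y^j·Z^k in F becomes c·x^i·y^j·1^k = c·x^i·y^j.
Substituting Z = 1: F(X, Y, 1) = -2*x**2 + x*y + 2*x + y**2 + 3*y - 1.
Note: deg(f) ≤ deg(F) = 2; strict inequality happens when F is divisible by Z (lost terms).


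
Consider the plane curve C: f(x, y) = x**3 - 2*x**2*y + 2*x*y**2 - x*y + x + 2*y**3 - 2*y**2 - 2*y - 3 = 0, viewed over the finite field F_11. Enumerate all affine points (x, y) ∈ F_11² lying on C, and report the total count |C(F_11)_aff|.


Affine F_11-points: {(0, 5), (3, 7), (4, 5), (6, 4), (6, 5), (6, 8), (8, 0), (10, 2)}; count = 8.

For each of the 121 pairs (x, y) ∈ F_11², evaluate f(x, y) mod 11. Record the zeros.
  x = 0: [0↦8, 1↦6, 2↦1, 3↦5, 4↦8, 5↦0, 6↦4, 7↦10, 8↦8, 9↦10, 10↦6]  zeros at y ∈ {5}
  x = 1: [0↦10, 1↦7, 2↦5, 3↦5, 4↦8, 5↦4, 6↦5, 7↦1, 8↦4, 9↦4, 10↦2]  zeros at y ∈ ∅
  x = 2: [0↦7, 1↦10, 2↦7, 3↦10, 4↦9, 5↦5, 6↦10, 7↦3, 8↦7, 9↦1, 10↦8]  zeros at y ∈ ∅
  x = 3: [0↦5, 1↦10, 2↦2, 3↦4, 4↦6, 5↦9, 6↦3, 7↦0, 8↦1, 9↦7, 10↦8]  zeros at y ∈ {7}
  x = 4: [0↦10, 1↦2, 2↦7, 3↦4, 4↦5, 5↦0, 6↦1, 7↦9, 8↦3, 9↦6, 10↦8]  zeros at y ∈ {5}
  x = 5: [0↦6, 1↦3, 2↦6, 3↦5, 4↦1, 5↦6, 6↦10, 7↦3, 8↦8, 9↦4, 10↦3]  zeros at y ∈ ∅
  x = 6: [0↦10, 1↦8, 2↦5, 3↦2, 4↦0, 5↦0, 6↦3, 7↦10, 8↦0, 9↦7, 10↦10]  zeros at y ∈ {4, 5, 8}
  x = 7: [0↦6, 1↦1, 2↦10, 3↦1, 4↦8, 5↦10, 6↦8, 7↦3, 8↦7, 9↦10, 10↦2]  zeros at y ∈ ∅
  x = 8: [0↦0, 1↦10, 2↦5, 3↦8, 4↦9, 5↦9, 6↦9, 7↦10, 8↦2, 9↦8, 10↦7]  zeros at y ∈ {0}
  x = 9: [0↦9, 1↦8, 2↦7, 3↦7, 4↦9, 5↦3, 6↦1, 7↦4, 8↦2, 9↦7, 10↦9]  zeros at y ∈ ∅
  x = 10: [0↦6, 1↦1, 2↦0, 3↦4, 4↦3, 5↦9, 6↦1, 7↦2, 8↦2, 9↦2, 10↦3]  zeros at y ∈ {2}
Collecting zeros: affine points = {(0, 5), (3, 7), (4, 5), (6, 4), (6, 5), (6, 8), (8, 0), (10, 2)}.
Total count |C(F_11)_aff| = 8.


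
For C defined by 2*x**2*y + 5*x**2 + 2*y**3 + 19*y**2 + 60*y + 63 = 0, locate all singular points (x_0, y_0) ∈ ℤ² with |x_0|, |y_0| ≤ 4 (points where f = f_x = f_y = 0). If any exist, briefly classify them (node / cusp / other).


Singular points: {(0, -3)}; classification: node.

Compute partial derivatives:
  f_x = 4*x*y + 10*x.
  f_y = 2*x**2 + 6*y**2 + 38*y + 60.
Scan x_0 ∈ {−4, ..., 4}. For each x_0, f_y(x_0, y) is a polynomial in y; find its integer roots y ∈ {−4, ..., 4}, then test f_x and f at those candidates.
  x = -4: f_y(-4, y) = 6*y**2 + 38*y + 92; no integer root y with |y| ≤ 4.
  x = -3: f_y(-3, y) = 6*y**2 + 38*y + 78; no integer root y with |y| ≤ 4.
  x = -2: f_y(-2, y) = 6*y**2 + 38*y + 68; no integer root y with |y| ≤ 4.
  x = -1: f_y(-1, y) = 6*y**2 + 38*y + 62; no integer root y with |y| ≤ 4.
  x = 0: f_y(0, y) = 6*y**2 + 38*y + 60; vanishes at y ∈ {-3}. (0, -3): f_x = 0, f = 0 — SINGULAR.
  x = 1: f_y(1, y) = 6*y**2 + 38*y + 62; no integer root y with |y| ≤ 4.
  x = 2: f_y(2, y) = 6*y**2 + 38*y + 68; no integer root y with |y| ≤ 4.
  x = 3: f_y(3, y) = 6*y**2 + 38*y + 78; no integer root y with |y| ≤ 4.
  x = 4: f_y(4, y) = 6*y**2 + 38*y + 92; no integer root y with |y| ≤ 4.
Only singular point on the grid: (0, -3).
Classify: substitute x = 0 + u, y = -3 + v and expand: f = 2*u**2*v - u**2 + 2*v**3 + v**2.
No constant or linear terms (consistent with a singular point). Quadratic part: -u**2 + v**2. Cubic part: 2*u**2*v + 2*v**3.
The quadratic part v**2 - u**2 = (v − u)(v + u) splits into two distinct linear factors, so there are two distinct tangent lines y − -3 = ±(x − 0) — this is a node (ordinary double point).
Classification: node.


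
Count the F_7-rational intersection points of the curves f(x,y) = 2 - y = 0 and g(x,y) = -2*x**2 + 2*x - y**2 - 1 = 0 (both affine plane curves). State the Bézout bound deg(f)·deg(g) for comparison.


Common zeros: ∅; count = 0; Bézout bound = 2.

deg(f) = 1, deg(g) = 2, so Bézout bound = 2.
Scan x ∈ F_7. For each x, list the y ∈ F_7 with f(x, y) ≡ 0 and those with g(x, y) ≡ 0 (mod 7); the common zeros in that column are the intersection.
  x = 0: f ≡ 0 at y ∈ {2}; g ≡ 0 at y ∈ ∅; common: ∅.
  x = 1: f ≡ 0 at y ∈ {2}; g ≡ 0 at y ∈ ∅; common: ∅.
  x = 2: f ≡ 0 at y ∈ {2}; g ≡ 0 at y ∈ {3, 4}; common: ∅.
  x = 3: f ≡ 0 at y ∈ {2}; g ≡ 0 at y ∈ {1, 6}; common: ∅.
  x = 4: f ≡ 0 at y ∈ {2}; g ≡ 0 at y ∈ ∅; common: ∅.
  x = 5: f ≡ 0 at y ∈ {2}; g ≡ 0 at y ∈ {1, 6}; common: ∅.
  x = 6: f ≡ 0 at y ∈ {2}; g ≡ 0 at y ∈ {3, 4}; common: ∅.
Collecting: common zeros = ∅, so the count is 0.
Comparison with the Bézout bound: 0 ≤ 2 = deg(f)·deg(g), as expected for curves with no common component (the affine F_7-count falls short of the bound because intersections may lie at infinity, over extension fields, or carry multiplicity).
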